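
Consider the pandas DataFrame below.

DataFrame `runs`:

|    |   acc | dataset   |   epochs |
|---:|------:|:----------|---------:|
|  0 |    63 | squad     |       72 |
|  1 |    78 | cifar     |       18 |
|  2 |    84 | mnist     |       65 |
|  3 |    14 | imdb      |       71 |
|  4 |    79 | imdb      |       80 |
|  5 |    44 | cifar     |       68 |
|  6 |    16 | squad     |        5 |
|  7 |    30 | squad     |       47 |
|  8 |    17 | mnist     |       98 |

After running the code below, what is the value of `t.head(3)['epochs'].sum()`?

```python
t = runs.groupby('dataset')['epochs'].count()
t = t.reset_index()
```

group by dataset, count of epochs:
dataset
cifar    2
imdb     2
mnist    2
squad    3
Name: epochs, dtype: int64
reset_index():
  dataset  epochs
0   cifar       2
1    imdb       2
2   mnist       2
3   squad       3
take first 3 rows:
  dataset  epochs
0   cifar       2
1    imdb       2
2   mnist       2

6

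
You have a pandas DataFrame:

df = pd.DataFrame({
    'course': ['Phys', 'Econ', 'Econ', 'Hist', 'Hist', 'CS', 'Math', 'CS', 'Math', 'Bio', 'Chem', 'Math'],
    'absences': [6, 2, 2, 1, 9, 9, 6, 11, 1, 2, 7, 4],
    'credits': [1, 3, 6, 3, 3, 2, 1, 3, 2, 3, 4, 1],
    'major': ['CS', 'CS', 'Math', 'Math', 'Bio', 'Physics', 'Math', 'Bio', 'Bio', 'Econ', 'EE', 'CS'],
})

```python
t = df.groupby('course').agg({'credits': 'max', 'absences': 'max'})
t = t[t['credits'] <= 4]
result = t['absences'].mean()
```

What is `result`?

group by course: max(credits), max(absences):
        credits  absences
course                   
Bio           3         2
CS            3        11
Chem          4         7
Econ          6         2
Hist          3         9
Math          2         6
Phys          1         6
filter rows where credits <= 4:
        credits  absences
course                   
Bio           3         2
CS            3        11
Chem          4         7
Hist          3         9
Math          2         6
Phys          1         6

6.83333333333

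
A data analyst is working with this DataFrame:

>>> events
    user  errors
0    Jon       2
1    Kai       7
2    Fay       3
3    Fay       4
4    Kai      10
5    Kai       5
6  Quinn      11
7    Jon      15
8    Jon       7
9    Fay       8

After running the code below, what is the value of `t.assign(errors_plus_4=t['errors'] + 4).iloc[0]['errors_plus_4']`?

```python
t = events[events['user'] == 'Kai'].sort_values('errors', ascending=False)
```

14

filter rows where user == 'Kai':
  user  errors
1  Kai       7
4  Kai      10
5  Kai       5
sort by errors descending:
  user  errors
4  Kai      10
1  Kai       7
5  Kai       5
add column errors_plus_4 = t['errors'] + 4:
  user  errors  errors_plus_4
4  Kai      10             14
1  Kai       7             11
5  Kai       5              9
value at position 0, column 'errors_plus_4' → 14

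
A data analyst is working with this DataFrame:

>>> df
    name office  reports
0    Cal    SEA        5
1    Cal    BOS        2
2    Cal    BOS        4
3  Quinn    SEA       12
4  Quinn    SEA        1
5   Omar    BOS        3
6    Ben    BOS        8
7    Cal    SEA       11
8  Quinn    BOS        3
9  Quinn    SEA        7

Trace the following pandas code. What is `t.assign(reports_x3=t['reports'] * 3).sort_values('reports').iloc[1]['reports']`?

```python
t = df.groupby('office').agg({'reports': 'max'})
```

group by office, max of reports:
        reports
office         
BOS           8
SEA          12
add column reports_x3 = t['reports'] * 3:
        reports  reports_x3
office                     
BOS           8          24
SEA          12          36
sort by reports:
        reports  reports_x3
office                     
BOS           8          24
SEA          12          36
Hence 12.

12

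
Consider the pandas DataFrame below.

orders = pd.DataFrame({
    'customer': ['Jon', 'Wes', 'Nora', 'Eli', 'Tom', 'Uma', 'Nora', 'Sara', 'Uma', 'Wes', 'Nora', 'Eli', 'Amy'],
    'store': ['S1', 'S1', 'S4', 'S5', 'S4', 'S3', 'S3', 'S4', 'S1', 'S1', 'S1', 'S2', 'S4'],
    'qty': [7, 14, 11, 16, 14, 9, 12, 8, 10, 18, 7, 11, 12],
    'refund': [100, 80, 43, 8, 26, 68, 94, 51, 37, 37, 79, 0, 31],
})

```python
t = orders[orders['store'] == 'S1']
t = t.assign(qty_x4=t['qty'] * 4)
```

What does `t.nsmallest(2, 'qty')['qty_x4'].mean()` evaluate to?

28.0

filter rows where store == 'S1':
   customer store  qty  refund
0       Jon    S1    7     100
1       Wes    S1   14      80
8       Uma    S1   10      37
9       Wes    S1   18      37
10     Nora    S1    7      79
add column qty_x4 = t['qty'] * 4:
   customer store  qty  refund  qty_x4
0       Jon    S1    7     100      28
1       Wes    S1   14      80      56
8       Uma    S1   10      37      40
9       Wes    S1   18      37      72
10     Nora    S1    7      79      28
take 2 rows with smallest qty:
   customer store  qty  refund  qty_x4
0       Jon    S1    7     100      28
10     Nora    S1    7      79      28
So mean() = 28.0.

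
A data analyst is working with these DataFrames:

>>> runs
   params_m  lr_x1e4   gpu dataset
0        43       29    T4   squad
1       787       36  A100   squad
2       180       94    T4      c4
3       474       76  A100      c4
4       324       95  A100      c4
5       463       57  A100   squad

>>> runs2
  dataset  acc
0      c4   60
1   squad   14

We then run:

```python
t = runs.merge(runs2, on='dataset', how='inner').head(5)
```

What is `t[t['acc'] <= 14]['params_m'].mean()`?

merge on 'dataset' (how='inner') → 6 rows:
   params_m  lr_x1e4   gpu dataset  acc
0        43       29    T4   squad   14
1       787       36  A100   squad   14
2       180       94    T4      c4   60
3       474       76  A100      c4   60
4       324       95  A100      c4   60
5       463       57  A100   squad   14
take first 5 rows:
   params_m  lr_x1e4   gpu dataset  acc
0        43       29    T4   squad   14
1       787       36  A100   squad   14
2       180       94    T4      c4   60
3       474       76  A100      c4   60
4       324       95  A100      c4   60
filter rows where acc <= 14:
   params_m  lr_x1e4   gpu dataset  acc
0        43       29    T4   squad   14
1       787       36  A100   squad   14
So mean() = 415.0.

415.0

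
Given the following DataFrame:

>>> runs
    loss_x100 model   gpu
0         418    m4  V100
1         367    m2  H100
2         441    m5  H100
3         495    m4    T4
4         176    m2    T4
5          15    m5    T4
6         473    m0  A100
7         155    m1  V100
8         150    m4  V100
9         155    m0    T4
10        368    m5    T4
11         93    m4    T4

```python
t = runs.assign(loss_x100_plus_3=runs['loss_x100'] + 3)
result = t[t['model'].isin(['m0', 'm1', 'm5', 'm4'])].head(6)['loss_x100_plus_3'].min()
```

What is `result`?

18

add column loss_x100_plus_3 = runs['loss_x100'] + 3:
    loss_x100 model   gpu  loss_x100_plus_3
0         418    m4  V100               421
1         367    m2  H100               370
2         441    m5  H100               444
3         495    m4    T4               498
4         176    m2    T4               179
5          15    m5    T4                18
6         473    m0  A100               476
7         155    m1  V100               158
8         150    m4  V100               153
9         155    m0    T4               158
10        368    m5    T4               371
11         93    m4    T4                96
filter rows where model in ['m0', 'm1', 'm5', 'm4']:
    loss_x100 model   gpu  loss_x100_plus_3
0         418    m4  V100               421
2         441    m5  H100               444
3         495    m4    T4               498
5          15    m5    T4                18
6         473    m0  A100               476
7         155    m1  V100               158
8         150    m4  V100               153
9         155    m0    T4               158
10        368    m5    T4               371
11         93    m4    T4                96
take first 6 rows:
   loss_x100 model   gpu  loss_x100_plus_3
0        418    m4  V100               421
2        441    m5  H100               444
3        495    m4    T4               498
5         15    m5    T4                18
6        473    m0  A100               476
7        155    m1  V100               158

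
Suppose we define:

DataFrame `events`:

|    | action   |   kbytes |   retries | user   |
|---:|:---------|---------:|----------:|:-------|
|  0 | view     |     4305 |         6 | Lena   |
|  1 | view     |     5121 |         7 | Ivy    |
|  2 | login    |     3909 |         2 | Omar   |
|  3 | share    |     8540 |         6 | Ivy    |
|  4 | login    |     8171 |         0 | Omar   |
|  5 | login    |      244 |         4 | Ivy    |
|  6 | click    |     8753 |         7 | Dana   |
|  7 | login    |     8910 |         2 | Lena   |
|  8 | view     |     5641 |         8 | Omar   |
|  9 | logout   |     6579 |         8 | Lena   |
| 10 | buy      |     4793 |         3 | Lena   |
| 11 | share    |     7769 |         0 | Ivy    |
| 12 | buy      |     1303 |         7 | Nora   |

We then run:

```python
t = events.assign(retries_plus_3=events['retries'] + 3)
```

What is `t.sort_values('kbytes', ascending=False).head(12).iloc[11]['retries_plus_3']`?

add column retries_plus_3 = events['retries'] + 3:
    action  kbytes  retries  user  retries_plus_3
0     view    4305        6  Lena               9
1     view    5121        7   Ivy              10
2    login    3909        2  Omar               5
3    share    8540        6   Ivy               9
4    login    8171        0  Omar               3
5    login     244        4   Ivy               7
6    click    8753        7  Dana              10
7    login    8910        2  Lena               5
8     view    5641        8  Omar              11
9   logout    6579        8  Lena              11
10     buy    4793        3  Lena               6
11   share    7769        0   Ivy               3
12     buy    1303        7  Nora              10
sort by kbytes descending:
    action  kbytes  retries  user  retries_plus_3
7    login    8910        2  Lena               5
6    click    8753        7  Dana              10
3    share    8540        6   Ivy               9
4    login    8171        0  Omar               3
11   share    7769        0   Ivy               3
9   logout    6579        8  Lena              11
8     view    5641        8  Omar              11
1     view    5121        7   Ivy              10
10     buy    4793        3  Lena               6
0     view    4305        6  Lena               9
2    login    3909        2  Omar               5
12     buy    1303        7  Nora              10
5    login     244        4   Ivy               7
take first 12 rows:
    action  kbytes  retries  user  retries_plus_3
7    login    8910        2  Lena               5
6    click    8753        7  Dana              10
3    share    8540        6   Ivy               9
4    login    8171        0  Omar               3
11   share    7769        0   Ivy               3
9   logout    6579        8  Lena              11
8     view    5641        8  Omar              11
1     view    5121        7   Ivy              10
10     buy    4793        3  Lena               6
0     view    4305        6  Lena               9
2    login    3909        2  Omar               5
12     buy    1303        7  Nora              10
Taking the value at position 11, column 'retries_plus_3' gives 10.

10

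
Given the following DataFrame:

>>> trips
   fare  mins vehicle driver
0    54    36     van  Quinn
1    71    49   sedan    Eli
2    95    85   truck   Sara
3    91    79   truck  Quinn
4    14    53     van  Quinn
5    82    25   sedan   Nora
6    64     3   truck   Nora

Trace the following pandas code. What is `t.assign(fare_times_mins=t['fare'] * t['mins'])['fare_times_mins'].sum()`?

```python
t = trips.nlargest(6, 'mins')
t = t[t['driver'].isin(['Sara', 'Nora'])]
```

10125

take 6 rows with largest mins:
   fare  mins vehicle driver
2    95    85   truck   Sara
3    91    79   truck  Quinn
4    14    53     van  Quinn
1    71    49   sedan    Eli
0    54    36     van  Quinn
5    82    25   sedan   Nora
filter rows where driver in ['Sara', 'Nora']:
   fare  mins vehicle driver
2    95    85   truck   Sara
5    82    25   sedan   Nora
add column fare_times_mins = t['fare'] * t['mins']:
   fare  mins vehicle driver  fare_times_mins
2    95    85   truck   Sara             8075
5    82    25   sedan   Nora             2050
sum of column 'fare_times_mins' → 10125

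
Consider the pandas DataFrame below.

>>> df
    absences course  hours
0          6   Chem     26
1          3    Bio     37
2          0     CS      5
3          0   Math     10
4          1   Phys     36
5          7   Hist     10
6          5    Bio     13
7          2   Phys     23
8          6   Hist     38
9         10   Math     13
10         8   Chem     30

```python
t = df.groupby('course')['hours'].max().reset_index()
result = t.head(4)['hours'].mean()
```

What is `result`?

27.5

group by course, max of hours:
course
Bio     37
CS       5
Chem    30
Hist    38
Math    13
Phys    36
Name: hours, dtype: int64
reset_index():
  course  hours
0    Bio     37
1     CS      5
2   Chem     30
3   Hist     38
4   Math     13
5   Phys     36
take first 4 rows:
  course  hours
0    Bio     37
1     CS      5
2   Chem     30
3   Hist     38
mean of column 'hours' → 27.5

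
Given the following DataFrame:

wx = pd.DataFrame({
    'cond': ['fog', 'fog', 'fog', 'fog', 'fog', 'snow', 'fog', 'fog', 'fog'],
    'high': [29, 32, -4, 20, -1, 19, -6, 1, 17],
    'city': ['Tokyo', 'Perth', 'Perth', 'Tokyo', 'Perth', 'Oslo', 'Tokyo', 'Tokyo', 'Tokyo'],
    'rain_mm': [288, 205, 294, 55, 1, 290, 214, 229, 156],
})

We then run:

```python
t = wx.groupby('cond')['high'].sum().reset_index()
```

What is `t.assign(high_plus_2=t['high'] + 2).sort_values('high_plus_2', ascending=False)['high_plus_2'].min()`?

group by cond, sum of high:
cond
fog     88
snow    19
Name: high, dtype: int64
reset_index():
   cond  high
0   fog    88
1  snow    19
add column high_plus_2 = t['high'] + 2:
   cond  high  high_plus_2
0   fog    88           90
1  snow    19           21
sort by high_plus_2 descending:
   cond  high  high_plus_2
0   fog    88           90
1  snow    19           21

21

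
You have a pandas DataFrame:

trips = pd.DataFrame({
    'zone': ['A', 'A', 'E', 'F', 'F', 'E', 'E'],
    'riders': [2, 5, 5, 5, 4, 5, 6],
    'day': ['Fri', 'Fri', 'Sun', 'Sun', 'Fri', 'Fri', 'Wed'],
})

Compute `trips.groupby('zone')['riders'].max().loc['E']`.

group by zone, max of riders:
zone
A    5
E    6
F    5
Name: riders, dtype: int64
So loc['E'] = 6.

6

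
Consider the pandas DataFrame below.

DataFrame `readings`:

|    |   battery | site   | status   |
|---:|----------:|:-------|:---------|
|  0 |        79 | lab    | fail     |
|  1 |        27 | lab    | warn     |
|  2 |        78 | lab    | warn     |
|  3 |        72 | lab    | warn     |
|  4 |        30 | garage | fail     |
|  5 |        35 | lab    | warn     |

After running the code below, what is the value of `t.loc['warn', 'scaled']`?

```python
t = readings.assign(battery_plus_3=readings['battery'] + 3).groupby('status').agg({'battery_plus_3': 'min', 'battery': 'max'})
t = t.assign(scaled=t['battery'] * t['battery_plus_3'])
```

add column battery_plus_3 = readings['battery'] + 3:
   battery    site status  battery_plus_3
0       79     lab   fail              82
1       27     lab   warn              30
2       78     lab   warn              81
3       72     lab   warn              75
4       30  garage   fail              33
5       35     lab   warn              38
group by status: min(battery_plus_3), max(battery):
        battery_plus_3  battery
status                         
fail                33       79
warn                30       78
add column scaled = t['battery'] * t['battery_plus_3']:
        battery_plus_3  battery  scaled
status                                 
fail                33       79    2607
warn                30       78    2340
Reading off the value at row 'warn', column 'scaled', we get 2340.

2340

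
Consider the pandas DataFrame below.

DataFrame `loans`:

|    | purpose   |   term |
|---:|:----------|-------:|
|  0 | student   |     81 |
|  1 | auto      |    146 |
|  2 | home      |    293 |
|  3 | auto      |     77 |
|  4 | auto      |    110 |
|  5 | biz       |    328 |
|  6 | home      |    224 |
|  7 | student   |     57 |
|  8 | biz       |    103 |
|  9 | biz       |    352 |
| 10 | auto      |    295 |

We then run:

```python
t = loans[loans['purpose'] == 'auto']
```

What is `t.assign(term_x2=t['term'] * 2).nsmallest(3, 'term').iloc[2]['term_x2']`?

filter rows where purpose == 'auto':
   purpose  term
1     auto   146
3     auto    77
4     auto   110
10    auto   295
add column term_x2 = t['term'] * 2:
   purpose  term  term_x2
1     auto   146      292
3     auto    77      154
4     auto   110      220
10    auto   295      590
take 3 rows with smallest term:
  purpose  term  term_x2
3    auto    77      154
4    auto   110      220
1    auto   146      292

292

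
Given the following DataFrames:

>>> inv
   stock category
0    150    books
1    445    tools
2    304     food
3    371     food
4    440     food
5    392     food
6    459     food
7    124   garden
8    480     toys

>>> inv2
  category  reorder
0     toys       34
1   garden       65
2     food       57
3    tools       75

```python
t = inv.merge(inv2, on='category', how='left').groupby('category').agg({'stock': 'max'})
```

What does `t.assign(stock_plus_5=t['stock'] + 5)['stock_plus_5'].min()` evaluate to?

merge on 'category' (how='left') → 9 rows:
   stock category  reorder
0    150    books      NaN
1    445    tools     75.0
2    304     food     57.0
3    371     food     57.0
4    440     food     57.0
5    392     food     57.0
6    459     food     57.0
7    124   garden     65.0
8    480     toys     34.0
group by category, max of stock:
          stock
category       
books       150
food        459
garden      124
tools       445
toys        480
add column stock_plus_5 = t['stock'] + 5:
          stock  stock_plus_5
category                     
books       150           155
food        459           464
garden      124           129
tools       445           450
toys        480           485
The min of column 'stock_plus_5' is 129.

129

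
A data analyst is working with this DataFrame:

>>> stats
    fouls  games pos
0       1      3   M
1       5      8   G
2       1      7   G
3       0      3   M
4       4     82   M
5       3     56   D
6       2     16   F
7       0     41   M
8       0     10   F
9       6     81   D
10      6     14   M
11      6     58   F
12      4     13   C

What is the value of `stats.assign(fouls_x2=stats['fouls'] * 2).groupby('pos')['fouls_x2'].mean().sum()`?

32.7333333333

add column fouls_x2 = stats['fouls'] * 2:
    fouls  games pos  fouls_x2
0       1      3   M         2
1       5      8   G        10
2       1      7   G         2
3       0      3   M         0
4       4     82   M         8
5       3     56   D         6
6       2     16   F         4
7       0     41   M         0
8       0     10   F         0
9       6     81   D        12
10      6     14   M        12
11      6     58   F        12
12      4     13   C         8
group by pos, mean of fouls_x2:
pos
C    8.000000
D    9.000000
F    5.333333
G    6.000000
M    4.400000
Name: fouls_x2, dtype: float64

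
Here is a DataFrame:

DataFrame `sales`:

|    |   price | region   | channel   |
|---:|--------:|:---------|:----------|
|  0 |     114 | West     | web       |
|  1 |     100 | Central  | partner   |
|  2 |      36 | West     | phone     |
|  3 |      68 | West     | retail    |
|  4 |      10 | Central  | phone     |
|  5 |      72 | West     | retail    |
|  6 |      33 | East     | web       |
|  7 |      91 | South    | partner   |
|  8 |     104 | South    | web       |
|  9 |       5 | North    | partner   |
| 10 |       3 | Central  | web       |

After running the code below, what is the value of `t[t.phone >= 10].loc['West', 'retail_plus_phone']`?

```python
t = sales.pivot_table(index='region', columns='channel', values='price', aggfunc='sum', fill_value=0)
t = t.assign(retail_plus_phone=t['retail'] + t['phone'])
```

pivot: rows=region, cols=channel, sum(price):
channel  partner  phone  retail  web
region                              
Central      100     10       0    3
East           0      0       0   33
North          5      0       0    0
South         91      0       0  104
West           0     36     140  114
add column retail_plus_phone = t['retail'] + t['phone']:
channel  partner  phone  retail  web  retail_plus_phone
region                                                 
Central      100     10       0    3                 10
East           0      0       0   33                  0
North          5      0       0    0                  0
South         91      0       0  104                  0
West           0     36     140  114                176
filter rows where phone >= 10:
channel  partner  phone  retail  web  retail_plus_phone
region                                                 
Central      100     10       0    3                 10
West           0     36     140  114                176
The value at row 'West', column 'retail_plus_phone' is 176.

176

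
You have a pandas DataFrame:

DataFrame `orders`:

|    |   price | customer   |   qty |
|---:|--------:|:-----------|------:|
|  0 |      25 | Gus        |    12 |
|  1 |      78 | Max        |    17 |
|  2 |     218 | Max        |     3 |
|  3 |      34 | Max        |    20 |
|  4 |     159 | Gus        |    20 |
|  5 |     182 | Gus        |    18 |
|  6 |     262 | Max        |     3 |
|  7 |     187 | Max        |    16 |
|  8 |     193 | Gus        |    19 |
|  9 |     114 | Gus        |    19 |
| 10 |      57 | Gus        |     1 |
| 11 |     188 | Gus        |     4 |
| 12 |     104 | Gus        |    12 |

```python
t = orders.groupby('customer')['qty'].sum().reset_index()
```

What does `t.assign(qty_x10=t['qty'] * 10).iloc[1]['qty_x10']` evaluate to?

590

group by customer, sum of qty:
customer
Gus    105
Max     59
Name: qty, dtype: int64
reset_index():
  customer  qty
0      Gus  105
1      Max   59
add column qty_x10 = t['qty'] * 10:
  customer  qty  qty_x10
0      Gus  105     1050
1      Max   59      590
Taking the value at position 1, column 'qty_x10' gives 590.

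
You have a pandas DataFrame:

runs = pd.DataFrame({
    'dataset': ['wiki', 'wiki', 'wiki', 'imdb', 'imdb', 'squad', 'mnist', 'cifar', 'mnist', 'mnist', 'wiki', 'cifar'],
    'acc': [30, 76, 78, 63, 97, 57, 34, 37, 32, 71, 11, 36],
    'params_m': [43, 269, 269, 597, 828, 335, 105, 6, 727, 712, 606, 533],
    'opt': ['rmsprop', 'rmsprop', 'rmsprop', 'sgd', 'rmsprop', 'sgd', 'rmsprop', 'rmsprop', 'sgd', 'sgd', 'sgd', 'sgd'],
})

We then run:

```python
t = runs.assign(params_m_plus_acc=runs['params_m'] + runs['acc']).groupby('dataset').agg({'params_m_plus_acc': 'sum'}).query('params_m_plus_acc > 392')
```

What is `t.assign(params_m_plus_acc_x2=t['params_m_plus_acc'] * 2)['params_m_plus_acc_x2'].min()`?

add column params_m_plus_acc = runs['params_m'] + runs['acc']:
   dataset  acc  params_m      opt  params_m_plus_acc
0     wiki   30        43  rmsprop                 73
1     wiki   76       269  rmsprop                345
2     wiki   78       269  rmsprop                347
3     imdb   63       597      sgd                660
4     imdb   97       828  rmsprop                925
5    squad   57       335      sgd                392
6    mnist   34       105  rmsprop                139
7    cifar   37         6  rmsprop                 43
8    mnist   32       727      sgd                759
9    mnist   71       712      sgd                783
10    wiki   11       606      sgd                617
11   cifar   36       533      sgd                569
group by dataset, sum of params_m_plus_acc:
         params_m_plus_acc
dataset                   
cifar                  612
imdb                  1585
mnist                 1681
squad                  392
wiki                  1382
filter rows where params_m_plus_acc > 392:
         params_m_plus_acc
dataset                   
cifar                  612
imdb                  1585
mnist                 1681
wiki                  1382
add column params_m_plus_acc_x2 = t['params_m_plus_acc'] * 2:
         params_m_plus_acc  params_m_plus_acc_x2
dataset                                         
cifar                  612                  1224
imdb                  1585                  3170
mnist                 1681                  3362
wiki                  1382                  2764
min of column 'params_m_plus_acc_x2' → 1224

1224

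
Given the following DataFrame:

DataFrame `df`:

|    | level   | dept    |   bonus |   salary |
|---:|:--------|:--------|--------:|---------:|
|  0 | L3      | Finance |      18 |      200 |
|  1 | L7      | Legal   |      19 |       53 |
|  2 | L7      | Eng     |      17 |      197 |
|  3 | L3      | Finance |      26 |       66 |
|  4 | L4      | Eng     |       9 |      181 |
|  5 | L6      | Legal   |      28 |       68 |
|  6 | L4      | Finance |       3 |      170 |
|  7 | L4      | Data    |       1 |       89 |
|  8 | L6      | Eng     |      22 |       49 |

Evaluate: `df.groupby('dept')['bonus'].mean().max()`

23.5

group by dept, mean of bonus:
dept
Data        1.000000
Eng        16.000000
Finance    15.666667
Legal      23.500000
Name: bonus, dtype: float64
max of the resulting series → 23.5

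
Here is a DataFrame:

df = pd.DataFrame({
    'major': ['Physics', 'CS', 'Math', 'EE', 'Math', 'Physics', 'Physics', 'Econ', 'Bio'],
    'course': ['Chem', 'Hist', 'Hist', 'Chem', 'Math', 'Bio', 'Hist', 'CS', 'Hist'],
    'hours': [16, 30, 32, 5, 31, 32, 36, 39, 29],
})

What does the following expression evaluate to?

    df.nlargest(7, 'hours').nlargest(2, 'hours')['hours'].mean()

take 7 rows with largest hours:
     major course  hours
7     Econ     CS     39
6  Physics   Hist     36
2     Math   Hist     32
5  Physics    Bio     32
4     Math   Math     31
1       CS   Hist     30
8      Bio   Hist     29
take 2 rows with largest hours:
     major course  hours
7     Econ     CS     39
6  Physics   Hist     36

37.5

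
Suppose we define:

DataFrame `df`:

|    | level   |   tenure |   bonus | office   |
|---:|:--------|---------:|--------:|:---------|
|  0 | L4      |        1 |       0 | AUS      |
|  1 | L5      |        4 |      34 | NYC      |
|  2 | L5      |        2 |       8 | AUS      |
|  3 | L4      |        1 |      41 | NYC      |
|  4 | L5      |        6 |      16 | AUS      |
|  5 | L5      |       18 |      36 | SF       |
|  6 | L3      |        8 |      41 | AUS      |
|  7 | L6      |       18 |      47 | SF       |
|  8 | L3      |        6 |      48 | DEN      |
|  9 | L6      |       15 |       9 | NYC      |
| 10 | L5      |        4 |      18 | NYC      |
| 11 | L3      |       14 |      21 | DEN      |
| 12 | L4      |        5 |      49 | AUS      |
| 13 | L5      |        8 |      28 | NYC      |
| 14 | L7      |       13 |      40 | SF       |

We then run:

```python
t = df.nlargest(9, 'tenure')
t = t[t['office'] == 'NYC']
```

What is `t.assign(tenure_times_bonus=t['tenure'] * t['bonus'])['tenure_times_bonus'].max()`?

224

take 9 rows with largest tenure:
   level  tenure  bonus office
5     L5      18     36     SF
7     L6      18     47     SF
9     L6      15      9    NYC
11    L3      14     21    DEN
14    L7      13     40     SF
6     L3       8     41    AUS
13    L5       8     28    NYC
4     L5       6     16    AUS
8     L3       6     48    DEN
filter rows where office == 'NYC':
   level  tenure  bonus office
9     L6      15      9    NYC
13    L5       8     28    NYC
add column tenure_times_bonus = t['tenure'] * t['bonus']:
   level  tenure  bonus office  tenure_times_bonus
9     L6      15      9    NYC                 135
13    L5       8     28    NYC                 224
So max() = 224.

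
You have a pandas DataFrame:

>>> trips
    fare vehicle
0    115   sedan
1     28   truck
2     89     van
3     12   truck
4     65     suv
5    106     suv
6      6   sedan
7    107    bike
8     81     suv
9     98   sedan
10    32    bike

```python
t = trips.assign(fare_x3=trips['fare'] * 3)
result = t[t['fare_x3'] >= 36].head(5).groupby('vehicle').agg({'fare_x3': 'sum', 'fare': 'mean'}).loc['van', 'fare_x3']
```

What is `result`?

add column fare_x3 = trips['fare'] * 3:
    fare vehicle  fare_x3
0    115   sedan      345
1     28   truck       84
2     89     van      267
3     12   truck       36
4     65     suv      195
5    106     suv      318
6      6   sedan       18
7    107    bike      321
8     81     suv      243
9     98   sedan      294
10    32    bike       96
filter rows where fare_x3 >= 36:
    fare vehicle  fare_x3
0    115   sedan      345
1     28   truck       84
2     89     van      267
3     12   truck       36
4     65     suv      195
5    106     suv      318
7    107    bike      321
8     81     suv      243
9     98   sedan      294
10    32    bike       96
take first 5 rows:
   fare vehicle  fare_x3
0   115   sedan      345
1    28   truck       84
2    89     van      267
3    12   truck       36
4    65     suv      195
group by vehicle: sum(fare_x3), mean(fare):
         fare_x3   fare
vehicle                
sedan        345  115.0
suv          195   65.0
truck        120   20.0
van          267   89.0
So loc['van', 'fare_x3'] = 267.

267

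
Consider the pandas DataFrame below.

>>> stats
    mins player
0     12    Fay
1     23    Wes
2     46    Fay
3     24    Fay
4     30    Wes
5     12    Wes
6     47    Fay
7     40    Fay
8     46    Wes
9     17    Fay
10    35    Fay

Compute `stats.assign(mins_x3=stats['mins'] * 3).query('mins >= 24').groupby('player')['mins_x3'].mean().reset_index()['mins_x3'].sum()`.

add column mins_x3 = stats['mins'] * 3:
    mins player  mins_x3
0     12    Fay       36
1     23    Wes       69
2     46    Fay      138
3     24    Fay       72
4     30    Wes       90
5     12    Wes       36
6     47    Fay      141
7     40    Fay      120
8     46    Wes      138
9     17    Fay       51
10    35    Fay      105
filter rows where mins >= 24:
    mins player  mins_x3
2     46    Fay      138
3     24    Fay       72
4     30    Wes       90
6     47    Fay      141
7     40    Fay      120
8     46    Wes      138
10    35    Fay      105
group by player, mean of mins_x3:
player
Fay    115.2
Wes    114.0
Name: mins_x3, dtype: float64
reset_index():
  player  mins_x3
0    Fay    115.2
1    Wes    114.0
Then the sum of column 'mins_x3': 229.2

229.2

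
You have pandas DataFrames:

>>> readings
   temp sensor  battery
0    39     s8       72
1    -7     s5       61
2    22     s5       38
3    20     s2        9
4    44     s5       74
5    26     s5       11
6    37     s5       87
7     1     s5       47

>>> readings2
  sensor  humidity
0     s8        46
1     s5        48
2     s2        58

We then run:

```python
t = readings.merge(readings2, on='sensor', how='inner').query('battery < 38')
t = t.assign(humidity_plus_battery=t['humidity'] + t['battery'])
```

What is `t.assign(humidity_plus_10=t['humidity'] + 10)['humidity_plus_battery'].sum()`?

merge on 'sensor' (how='inner') → 8 rows:
   temp sensor  battery  humidity
0    39     s8       72        46
1    -7     s5       61        48
2    22     s5       38        48
3    20     s2        9        58
4    44     s5       74        48
5    26     s5       11        48
6    37     s5       87        48
7     1     s5       47        48
filter rows where battery < 38:
   temp sensor  battery  humidity
3    20     s2        9        58
5    26     s5       11        48
add column humidity_plus_battery = t['humidity'] + t['battery']:
   temp sensor  battery  humidity  humidity_plus_battery
3    20     s2        9        58                     67
5    26     s5       11        48                     59
add column humidity_plus_10 = t['humidity'] + 10:
   temp sensor  battery  humidity  humidity_plus_battery  humidity_plus_10
3    20     s2        9        58                     67                68
5    26     s5       11        48                     59                58

126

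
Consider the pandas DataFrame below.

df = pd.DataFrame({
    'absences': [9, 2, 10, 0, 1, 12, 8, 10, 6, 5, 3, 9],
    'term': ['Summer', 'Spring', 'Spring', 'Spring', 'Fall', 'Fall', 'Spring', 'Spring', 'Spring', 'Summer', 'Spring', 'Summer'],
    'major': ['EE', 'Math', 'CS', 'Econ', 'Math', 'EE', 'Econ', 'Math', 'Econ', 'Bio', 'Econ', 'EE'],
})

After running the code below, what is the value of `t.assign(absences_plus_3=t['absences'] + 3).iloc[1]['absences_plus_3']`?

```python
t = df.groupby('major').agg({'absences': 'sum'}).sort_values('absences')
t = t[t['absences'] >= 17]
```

group by major, sum of absences:
       absences
major          
Bio           5
CS           10
EE           30
Econ         17
Math         13
sort by absences:
       absences
major          
Bio           5
CS           10
Math         13
Econ         17
EE           30
filter rows where absences >= 17:
       absences
major          
Econ         17
EE           30
add column absences_plus_3 = t['absences'] + 3:
       absences  absences_plus_3
major                           
Econ         17               20
EE           30               33
Taking the value at position 1, column 'absences_plus_3' gives 33.

33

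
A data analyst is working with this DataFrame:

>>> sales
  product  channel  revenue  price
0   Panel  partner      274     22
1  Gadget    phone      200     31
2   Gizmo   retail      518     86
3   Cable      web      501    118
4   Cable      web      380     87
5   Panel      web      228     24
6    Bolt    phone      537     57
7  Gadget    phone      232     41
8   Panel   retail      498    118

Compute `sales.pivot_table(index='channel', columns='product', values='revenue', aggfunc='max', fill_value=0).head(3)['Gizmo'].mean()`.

pivot: rows=channel, cols=product, max(revenue):
product  Bolt  Cable  Gadget  Gizmo  Panel
channel                                   
partner     0      0       0      0    274
phone     537      0     232      0      0
retail      0      0       0    518    498
web         0    501       0      0    228
take first 3 rows:
product  Bolt  Cable  Gadget  Gizmo  Panel
channel                                   
partner     0      0       0      0    274
phone     537      0     232      0      0
retail      0      0       0    518    498

172.666666667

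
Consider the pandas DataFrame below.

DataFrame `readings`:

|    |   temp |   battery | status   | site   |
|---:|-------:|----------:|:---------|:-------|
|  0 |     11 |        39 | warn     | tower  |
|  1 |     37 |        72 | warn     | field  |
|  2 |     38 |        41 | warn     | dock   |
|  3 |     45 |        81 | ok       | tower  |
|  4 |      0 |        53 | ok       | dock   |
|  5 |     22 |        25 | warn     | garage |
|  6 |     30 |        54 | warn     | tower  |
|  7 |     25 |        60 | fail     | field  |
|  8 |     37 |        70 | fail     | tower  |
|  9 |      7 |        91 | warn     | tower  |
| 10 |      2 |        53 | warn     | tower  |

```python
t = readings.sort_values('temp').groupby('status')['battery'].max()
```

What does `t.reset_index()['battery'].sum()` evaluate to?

242

sort by temp:
    temp  battery status    site
4      0       53     ok    dock
10     2       53   warn   tower
9      7       91   warn   tower
0     11       39   warn   tower
5     22       25   warn  garage
7     25       60   fail   field
6     30       54   warn   tower
1     37       72   warn   field
8     37       70   fail   tower
2     38       41   warn    dock
3     45       81     ok   tower
group by status, max of battery:
status
fail    70
ok      81
warn    91
Name: battery, dtype: int64
reset_index():
  status  battery
0   fail       70
1     ok       81
2   warn       91
Taking the sum of column 'battery' gives 242.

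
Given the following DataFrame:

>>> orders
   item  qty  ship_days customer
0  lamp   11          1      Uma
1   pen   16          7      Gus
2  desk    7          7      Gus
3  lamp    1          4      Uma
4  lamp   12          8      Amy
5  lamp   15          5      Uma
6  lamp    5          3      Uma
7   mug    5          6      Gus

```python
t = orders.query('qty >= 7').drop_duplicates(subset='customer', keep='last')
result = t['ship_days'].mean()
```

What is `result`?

6.66666666667

filter rows where qty >= 7:
   item  qty  ship_days customer
0  lamp   11          1      Uma
1   pen   16          7      Gus
2  desk    7          7      Gus
4  lamp   12          8      Amy
5  lamp   15          5      Uma
drop duplicate customer (keep=last):
   item  qty  ship_days customer
2  desk    7          7      Gus
4  lamp   12          8      Amy
5  lamp   15          5      Uma
Then the mean of column 'ship_days': 6.66666666667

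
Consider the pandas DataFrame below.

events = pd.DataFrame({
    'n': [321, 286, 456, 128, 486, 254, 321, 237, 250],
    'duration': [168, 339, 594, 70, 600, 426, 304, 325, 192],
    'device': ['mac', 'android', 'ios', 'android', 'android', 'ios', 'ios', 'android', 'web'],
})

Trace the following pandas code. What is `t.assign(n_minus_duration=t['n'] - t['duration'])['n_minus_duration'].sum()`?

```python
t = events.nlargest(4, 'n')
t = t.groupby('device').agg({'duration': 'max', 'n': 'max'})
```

-99

take 4 rows with largest n:
     n  duration   device
4  486       600  android
2  456       594      ios
0  321       168      mac
6  321       304      ios
group by device: max(duration), max(n):
         duration    n
device                
android       600  486
ios           594  456
mac           168  321
add column n_minus_duration = t['n'] - t['duration']:
         duration    n  n_minus_duration
device                                  
android       600  486              -114
ios           594  456              -138
mac           168  321               153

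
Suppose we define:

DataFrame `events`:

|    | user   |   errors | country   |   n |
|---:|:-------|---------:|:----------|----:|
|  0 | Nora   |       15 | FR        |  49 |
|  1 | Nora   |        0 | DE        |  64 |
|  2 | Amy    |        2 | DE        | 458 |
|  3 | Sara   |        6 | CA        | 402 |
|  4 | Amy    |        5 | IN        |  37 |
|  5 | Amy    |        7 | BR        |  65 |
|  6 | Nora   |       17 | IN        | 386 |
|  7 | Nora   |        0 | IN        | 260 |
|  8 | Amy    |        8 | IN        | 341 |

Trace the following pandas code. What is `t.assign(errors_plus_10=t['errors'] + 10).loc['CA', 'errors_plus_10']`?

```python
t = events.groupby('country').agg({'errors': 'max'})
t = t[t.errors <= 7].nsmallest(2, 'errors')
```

16

group by country, max of errors:
         errors
country        
BR            7
CA            6
DE            2
FR           15
IN           17
filter rows where errors <= 7:
         errors
country        
BR            7
CA            6
DE            2
take 2 rows with smallest errors:
         errors
country        
DE            2
CA            6
add column errors_plus_10 = t['errors'] + 10:
         errors  errors_plus_10
country                        
DE            2              12
CA            6              16
So loc['CA', 'errors_plus_10'] = 16.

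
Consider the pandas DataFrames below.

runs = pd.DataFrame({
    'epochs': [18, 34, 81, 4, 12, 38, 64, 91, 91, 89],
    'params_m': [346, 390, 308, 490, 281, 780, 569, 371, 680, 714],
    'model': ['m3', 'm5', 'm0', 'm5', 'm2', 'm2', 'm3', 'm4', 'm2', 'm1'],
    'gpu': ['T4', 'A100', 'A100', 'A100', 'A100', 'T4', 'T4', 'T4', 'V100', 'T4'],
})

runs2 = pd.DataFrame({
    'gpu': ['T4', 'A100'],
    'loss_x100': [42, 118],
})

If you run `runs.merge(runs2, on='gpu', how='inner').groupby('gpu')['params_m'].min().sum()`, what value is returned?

merge on 'gpu' (how='inner') → 9 rows:
   epochs  params_m model   gpu  loss_x100
0      18       346    m3    T4         42
1      34       390    m5  A100        118
2      81       308    m0  A100        118
3       4       490    m5  A100        118
4      12       281    m2  A100        118
5      38       780    m2    T4         42
6      64       569    m3    T4         42
7      91       371    m4    T4         42
8      89       714    m1    T4         42
group by gpu, min of params_m:
gpu
A100    281
T4      346
Name: params_m, dtype: int64
Reading off the sum of the resulting series, we get 627.

627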